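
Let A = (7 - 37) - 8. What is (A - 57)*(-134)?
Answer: 12730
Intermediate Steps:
A = -38 (A = -30 - 8 = -38)
(A - 57)*(-134) = (-38 - 57)*(-134) = -95*(-134) = 12730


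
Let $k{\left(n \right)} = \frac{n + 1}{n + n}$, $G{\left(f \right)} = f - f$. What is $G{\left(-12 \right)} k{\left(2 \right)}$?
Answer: $0$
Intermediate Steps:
$G{\left(f \right)} = 0$
$k{\left(n \right)} = \frac{1 + n}{2 n}$
$G{\left(-12 \right)} k{\left(2 \right)} = 0 \frac{1 + 2}{2 \cdot 2} = 0 \cdot \frac{1}{2} \cdot \frac{1}{2} \cdot 3 = 0 \cdot \frac{3}{4} = 0$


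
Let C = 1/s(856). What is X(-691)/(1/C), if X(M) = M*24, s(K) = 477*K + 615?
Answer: -5528/136309 ≈ -0.040555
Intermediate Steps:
s(K) = 615 + 477*K
C = 1/408927 (C = 1/(615 + 477*856) = 1/(615 + 408312) = 1/408927 ≈ 2.4454e-6)
X(M) = 24*M
X(-691)/(1/C) = (24*(-691))/(1/(1/408927)) = -16584/408927 = -16584*1/408927 = -5528/136309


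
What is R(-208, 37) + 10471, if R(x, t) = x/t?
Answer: 387219/37 ≈ 10465.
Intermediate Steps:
R(-208, 37) + 10471 = -208/37 + 10471 = 387219/37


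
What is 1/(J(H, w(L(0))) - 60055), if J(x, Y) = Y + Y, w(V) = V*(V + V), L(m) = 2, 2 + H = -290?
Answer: -1/60039 ≈ -1.6656e-5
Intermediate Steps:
H = -292 (H = -2 - 290 = -292)
w(V) = 2*V² (w(V) = V*(2*V) = 2*V²)
J(x, Y) = 2*Y
1/(J(H, w(L(0))) - 60055) = 1/(2*(2*2²) - 60055) = 1/(2*(2*4) - 60055) = 1/(2*8 - 60055) = 1/(16 - 60055) = 1/(-60039) = -1/60039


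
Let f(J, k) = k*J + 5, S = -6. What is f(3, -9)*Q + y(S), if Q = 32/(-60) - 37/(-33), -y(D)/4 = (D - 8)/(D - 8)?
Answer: -254/15 ≈ -16.933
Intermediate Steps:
f(J, k) = 5 + J*k (f(J, k) = J*k + 5 = 5 + J*k)
y(D) = -4 (y(D) = -4*(D - 8)/(D - 8) = -4*(-8 + D)/(-8 + D) = -4*1 = -4)
Q = 97/165 (Q = 32*(-1/60) - 37*(-1/33) = -8/15 + 37/33 = 97/165 ≈ 0.58788)
f(3, -9)*Q + y(S) = (5 + 3*(-9))*(97/165) - 4 = (5 - 27)*(97/165) - 4 = -22*97/165 - 4 = -194/15 - 4 = -254/15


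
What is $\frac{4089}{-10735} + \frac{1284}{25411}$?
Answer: $- \frac{90121839}{272787085} \approx -0.33037$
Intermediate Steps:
$\frac{4089}{-10735} + \frac{1284}{25411} = 4089 \left(- \frac{1}{10735}\right) + 1284 \cdot \frac{1}{25411} = - \frac{4089}{10735} + \frac{1284}{25411} = - \frac{90121839}{272787085}$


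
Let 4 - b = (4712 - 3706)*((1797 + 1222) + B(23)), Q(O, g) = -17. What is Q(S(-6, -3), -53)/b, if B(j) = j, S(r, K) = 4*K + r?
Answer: 17/3060248 ≈ 5.5551e-6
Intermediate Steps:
S(r, K) = r + 4*K
b = -3060248 (b = 4 - (4712 - 3706)*((1797 + 1222) + 23) = 4 - 1006*(3019 + 23) = 4 - 1006*3042 = 4 - 1*3060252 = 4 - 3060252 = -3060248)
Q(S(-6, -3), -53)/b = -17/(-3060248) = -17*(-1/3060248) = 17/3060248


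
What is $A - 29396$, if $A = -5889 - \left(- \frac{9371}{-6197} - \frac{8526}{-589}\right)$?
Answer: $- \frac{128849769546}{3650033} \approx -35301.0$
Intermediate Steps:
$A = - \frac{21553399478}{3650033}$ ($A = -5889 - \left(\left(-9371\right) \left(- \frac{1}{6197}\right) - - \frac{8526}{589}\right) = -5889 - \left(\frac{9371}{6197} + \frac{8526}{589}\right) = -5889 - \frac{58355141}{3650033} = - \frac{21553399478}{3650033} \approx -5905.0$)
$A - 29396 = - \frac{21553399478}{3650033} - 29396 = - \frac{128849769546}{3650033}$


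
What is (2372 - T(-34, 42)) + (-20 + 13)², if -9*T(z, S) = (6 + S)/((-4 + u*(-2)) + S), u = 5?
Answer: 50845/21 ≈ 2421.2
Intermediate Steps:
T(z, S) = -(6 + S)/(9*(-14 + S)) (T(z, S) = -(6 + S)/(9*((-4 + 5*(-2)) + S)) = -(6 + S)/(9*((-4 - 10) + S)) = -(6 + S)/(9*(-14 + S)))
(2372 - T(-34, 42)) + (-20 + 13)² = (2372 - (-6 - 1*42)/(9*(-14 + 42))) + (-20 + 13)² = (2372 - (-6 - 42)/(9*28)) + (-7)² = (2372 - (-48)/(9*28)) + 49 = (2372 - 1*(-4/21)) + 49 = (2372 + 4/21) + 49 = 49816/21 + 49 = 50845/21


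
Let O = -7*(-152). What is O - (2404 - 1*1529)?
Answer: 189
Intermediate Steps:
O = 1064
O - (2404 - 1*1529) = 1064 - (2404 - 1*1529) = 1064 - (2404 - 1529) = 1064 - 1*875 = 1064 - 875 = 189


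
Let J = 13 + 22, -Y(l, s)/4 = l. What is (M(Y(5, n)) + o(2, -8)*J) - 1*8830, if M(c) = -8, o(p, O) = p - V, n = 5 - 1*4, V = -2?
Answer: -8698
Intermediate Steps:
n = 1 (n = 5 - 4 = 1)
o(p, O) = 2 + p (o(p, O) = p - 1*(-2) = p + 2 = 2 + p)
Y(l, s) = -4*l
J = 35
(M(Y(5, n)) + o(2, -8)*J) - 1*8830 = (-8 + (2 + 2)*35) - 1*8830 = (-8 + 4*35) - 8830 = (-8 + 140) - 8830 = 132 - 8830 = -8698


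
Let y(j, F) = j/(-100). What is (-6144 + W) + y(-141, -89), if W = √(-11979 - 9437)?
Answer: -614259/100 + 2*I*√5354 ≈ -6142.6 + 146.34*I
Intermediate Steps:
W = 2*I*√5354 (W = √(-21416) = 2*I*√5354 ≈ 146.34*I)
y(j, F) = -j/100 (y(j, F) = j*(-1/100) = -j/100)
(-6144 + W) + y(-141, -89) = (-6144 + 2*I*√5354) - 1/100*(-141) = (-6144 + 2*I*√5354) + 141/100 = -614259/100 + 2*I*√5354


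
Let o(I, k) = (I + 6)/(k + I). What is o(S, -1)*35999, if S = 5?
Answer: 395989/4 ≈ 98997.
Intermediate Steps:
o(I, k) = (6 + I)/(I + k)
o(S, -1)*35999 = ((6 + 5)/(5 - 1))*35999 = (11/4)*35999 = 395989/4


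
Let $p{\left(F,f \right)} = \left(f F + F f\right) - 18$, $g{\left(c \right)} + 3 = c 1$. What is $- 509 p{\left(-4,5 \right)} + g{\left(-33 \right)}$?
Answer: $29486$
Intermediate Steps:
$g{\left(c \right)} = -3 + c$ ($g{\left(c \right)} = -3 + c 1 = -3 + c$)
$p{\left(F,f \right)} = -18 + 2 F f$ ($p{\left(F,f \right)} = \left(F f + F f\right) - 18 = 2 F f - 18 = -18 + 2 F f$)
$- 509 p{\left(-4,5 \right)} + g{\left(-33 \right)} = - 509 \left(-18 + 2 \left(-4\right) 5\right) - 36 = - 509 \left(-18 - 40\right) - 36 = \left(-509\right) \left(-58\right) - 36 = 29522 - 36 = 29486$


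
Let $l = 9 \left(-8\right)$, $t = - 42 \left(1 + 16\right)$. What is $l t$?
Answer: $51408$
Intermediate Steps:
$t = -714$ ($t = \left(-42\right) 17 = -714$)
$l = -72$
$l t = \left(-72\right) \left(-714\right) = 51408$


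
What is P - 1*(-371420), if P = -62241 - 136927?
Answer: 172252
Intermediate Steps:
P = -199168
P - 1*(-371420) = -199168 - 1*(-371420) = -199168 + 371420 = 172252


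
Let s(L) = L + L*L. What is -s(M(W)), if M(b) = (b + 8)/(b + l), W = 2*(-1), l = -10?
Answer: ¼ ≈ 0.25000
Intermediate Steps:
W = -2
M(b) = (8 + b)/(-10 + b) (M(b) = (b + 8)/(b - 10) = (8 + b)/(-10 + b))
s(L) = L + L²
-s(M(W)) = -(8 - 2)/(-10 - 2)*(1 + (8 - 2)/(-10 - 2)) = -6/(-12)*(1 + 6/(-12)) = -(-1/12*6)*(1 - 1/12*6) = -(-1)*(1 - ½)/2 = -(-1)/(2*2) = -1*(-¼) = ¼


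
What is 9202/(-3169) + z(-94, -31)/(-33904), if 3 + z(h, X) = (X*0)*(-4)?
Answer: -311975101/107441776 ≈ -2.9037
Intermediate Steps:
z(h, X) = -3 (z(h, X) = -3 + (X*0)*(-4) = -3 + 0*(-4) = -3 + 0 = -3)
9202/(-3169) + z(-94, -31)/(-33904) = 9202/(-3169) - 3/(-33904) = 9202*(-1/3169) - 3*(-1/33904) = -9202/3169 + 3/33904 = -311975101/107441776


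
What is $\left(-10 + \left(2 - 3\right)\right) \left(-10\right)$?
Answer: $110$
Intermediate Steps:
$\left(-10 + \left(2 - 3\right)\right) \left(-10\right) = \left(-10 - 1\right) \left(-10\right) = \left(-11\right) \left(-10\right) = 110$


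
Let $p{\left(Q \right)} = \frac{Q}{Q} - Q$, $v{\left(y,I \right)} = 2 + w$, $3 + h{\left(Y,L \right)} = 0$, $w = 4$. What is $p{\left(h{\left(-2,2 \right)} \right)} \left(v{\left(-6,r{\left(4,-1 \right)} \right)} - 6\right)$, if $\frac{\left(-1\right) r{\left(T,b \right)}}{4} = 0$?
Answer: $0$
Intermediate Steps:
$r{\left(T,b \right)} = 0$ ($r{\left(T,b \right)} = \left(-4\right) 0 = 0$)
$h{\left(Y,L \right)} = -3$ ($h{\left(Y,L \right)} = -3 + 0 = -3$)
$v{\left(y,I \right)} = 6$ ($v{\left(y,I \right)} = 2 + 4 = 6$)
$p{\left(Q \right)} = 1 - Q$
$p{\left(h{\left(-2,2 \right)} \right)} \left(v{\left(-6,r{\left(4,-1 \right)} \right)} - 6\right) = \left(1 - -3\right) \left(6 - 6\right) = \left(1 + 3\right) 0 = 4 \cdot 0 = 0$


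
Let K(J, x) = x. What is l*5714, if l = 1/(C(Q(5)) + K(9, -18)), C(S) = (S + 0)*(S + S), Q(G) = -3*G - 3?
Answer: 2857/315 ≈ 9.0698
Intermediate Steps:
Q(G) = -3 - 3*G
C(S) = 2*S² (C(S) = S*(2*S) = 2*S²)
l = 1/630 (l = 1/(2*(-3 - 3*5)² - 18) = 1/(2*(-3 - 15)² - 18) = 1/(2*(-18)² - 18) = 1/(2*324 - 18) = 1/(648 - 18) = 1/630 ≈ 0.0015873)
l*5714 = (1/630)*5714 = 2857/315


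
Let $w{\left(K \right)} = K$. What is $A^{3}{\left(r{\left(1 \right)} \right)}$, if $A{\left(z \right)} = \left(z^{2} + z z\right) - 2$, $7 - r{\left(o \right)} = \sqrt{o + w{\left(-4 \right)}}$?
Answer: $93960 - 614544 i \sqrt{3} \approx 93960.0 - 1.0644 \cdot 10^{6} i$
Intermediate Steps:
$r{\left(o \right)} = 7 - \sqrt{-4 + o}$ ($r{\left(o \right)} = 7 - \sqrt{o - 4} = 7 - \sqrt{-4 + o}$)
$A{\left(z \right)} = -2 + 2 z^{2}$ ($A{\left(z \right)} = \left(z^{2} + z^{2}\right) - 2 = 2 z^{2} - 2 = -2 + 2 z^{2}$)
$A^{3}{\left(r{\left(1 \right)} \right)} = \left(-2 + 2 \left(7 - \sqrt{-4 + 1}\right)^{2}\right)^{3} = \left(-2 + 2 \left(7 - \sqrt{-3}\right)^{2}\right)^{3} = \left(-2 + 2 \left(7 - i \sqrt{3}\right)^{2}\right)^{3}$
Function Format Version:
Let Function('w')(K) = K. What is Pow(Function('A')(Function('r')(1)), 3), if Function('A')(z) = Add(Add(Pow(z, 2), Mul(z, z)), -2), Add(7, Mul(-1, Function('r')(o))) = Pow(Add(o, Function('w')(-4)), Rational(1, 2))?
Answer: Add(93960, Mul(-614544, I, Pow(3, Rational(1, 2)))) ≈ Add(93960., Mul(-1.0644e+6, I))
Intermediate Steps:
Function('r')(o) = Add(7, Mul(-1, Pow(Add(-4, o), Rational(1, 2)))) (Function('r')(o) = Add(7, Mul(-1, Pow(Add(o, -4), Rational(1, 2)))) = Add(7, Mul(-1, Pow(Add(-4, o), Rational(1, 2)))))
Function('A')(z) = Add(-2, Mul(2, Pow(z, 2))) (Function('A')(z) = Add(Add(Pow(z, 2), Pow(z, 2)), -2) = Add(Mul(2, Pow(z, 2)), -2) = Add(-2, Mul(2, Pow(z, 2))))
Pow(Function('A')(Function('r')(1)), 3) = Pow(Add(-2, Mul(2, Pow(Add(7, Mul(-1, Pow(Add(-4, 1), Rational(1, 2)))), 2))), 3) = Pow(Add(-2, Mul(2, Pow(Add(7, Mul(-1, Pow(-3, Rational(1, 2)))), 2))), 3) = Pow(Add(-2, Mul(2, Pow(Add(7, Mul(-1, Mul(I, Pow(3, Rational(1, 2))))), 2))), 3) = Pow(Add(-2, Mul(2, Pow(Add(7, Mul(-1, I, Pow(3, Rational(1, 2)))), 2))), 3)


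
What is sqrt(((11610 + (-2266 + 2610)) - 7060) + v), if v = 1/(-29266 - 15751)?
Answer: sqrt(9917839189349)/45017 ≈ 69.957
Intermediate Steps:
v = -1/45017 (v = 1/(-45017) = -1/45017 ≈ -2.2214e-5)
sqrt(((11610 + (-2266 + 2610)) - 7060) + v) = sqrt(((11610 + (-2266 + 2610)) - 7060) - 1/45017) = sqrt(((11610 + 344) - 7060) - 1/45017) = sqrt((11954 - 7060) - 1/45017) = sqrt(4894 - 1/45017) = sqrt(220313197/45017) = sqrt(9917839189349)/45017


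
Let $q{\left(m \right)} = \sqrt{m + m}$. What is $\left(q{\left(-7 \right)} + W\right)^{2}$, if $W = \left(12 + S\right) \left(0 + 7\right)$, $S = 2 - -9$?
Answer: $\left(161 + i \sqrt{14}\right)^{2} \approx 25907.0 + 1204.8 i$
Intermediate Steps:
$S = 11$ ($S = 2 + 9 = 11$)
$W = 161$ ($W = \left(12 + 11\right) \left(0 + 7\right) = 23 \cdot 7 = 161$)
$q{\left(m \right)} = \sqrt{2} \sqrt{m}$ ($q{\left(m \right)} = \sqrt{2 m} = \sqrt{2} \sqrt{m}$)
$\left(q{\left(-7 \right)} + W\right)^{2} = \left(\sqrt{2} \sqrt{-7} + 161\right)^{2} = \left(\sqrt{2} i \sqrt{7} + 161\right)^{2} = \left(i \sqrt{14} + 161\right)^{2} = \left(161 + i \sqrt{14}\right)^{2}$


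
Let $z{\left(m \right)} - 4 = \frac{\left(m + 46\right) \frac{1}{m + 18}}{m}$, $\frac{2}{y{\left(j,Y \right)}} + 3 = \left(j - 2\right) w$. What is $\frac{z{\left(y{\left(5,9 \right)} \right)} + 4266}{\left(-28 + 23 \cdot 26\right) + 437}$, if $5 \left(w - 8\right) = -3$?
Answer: $\frac{18659374}{4375415} \approx 4.2646$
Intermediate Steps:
$w = \frac{37}{5}$ ($w = 8 + \frac{1}{5} \left(-3\right) = 8 - \frac{3}{5} = \frac{37}{5} \approx 7.4$)
$y{\left(j,Y \right)} = \frac{2}{- \frac{89}{5} + \frac{37 j}{5}}$ ($y{\left(j,Y \right)} = \frac{2}{-3 + \left(j - 2\right) \frac{37}{5}} = \frac{2}{-3 + \left(-2 + j\right) \frac{37}{5}} = \frac{2}{-3 + \left(- \frac{74}{5} + \frac{37 j}{5}\right)} = \frac{2}{- \frac{89}{5} + \frac{37 j}{5}}$)
$z{\left(m \right)} = 4 + \frac{46 + m}{m \left(18 + m\right)}$ ($z{\left(m \right)} = 4 + \frac{\left(m + 46\right) \frac{1}{m + 18}}{m} = 4 + \frac{\left(46 + m\right) \frac{1}{18 + m}}{m} = 4 + \frac{\frac{1}{18 + m} \left(46 + m\right)}{m} = 4 + \frac{46 + m}{m \left(18 + m\right)}$)
$\frac{z{\left(y{\left(5,9 \right)} \right)} + 4266}{\left(-28 + 23 \cdot 26\right) + 437} = \frac{\frac{46 + 4 \left(\frac{10}{-89 + 37 \cdot 5}\right)^{2} + 73 \frac{10}{-89 + 37 \cdot 5}}{\frac{10}{-89 + 37 \cdot 5} \left(18 + \frac{10}{-89 + 37 \cdot 5}\right)} + 4266}{\left(-28 + 23 \cdot 26\right) + 437} = \frac{\frac{46 + 4 \left(\frac{10}{-89 + 185}\right)^{2} + 73 \frac{10}{-89 + 185}}{\frac{10}{-89 + 185} \left(18 + \frac{10}{-89 + 185}\right)} + 4266}{\left(-28 + 598\right) + 437} = \frac{\frac{46 + 4 \left(\frac{10}{96}\right)^{2} + 73 \cdot \frac{10}{96}}{\frac{10}{96} \left(18 + \frac{10}{96}\right)} + 4266}{570 + 437} = \frac{\frac{46 + 4 \left(10 \cdot \frac{1}{96}\right)^{2} + 73 \cdot 10 \cdot \frac{1}{96}}{10 \cdot \frac{1}{96} \left(18 + 10 \cdot \frac{1}{96}\right)} + 4266}{1007} = \left(\frac{46 + 4 \left(\frac{5}{48}\right)^{2} + 73 \cdot \frac{5}{48}}{\frac{5}{48} \left(18 + \frac{5}{48}\right)} + 4266\right) \frac{1}{1007} = \left(\frac{48 \left(46 + 4 \cdot \frac{25}{2304} + \frac{365}{48}\right)}{5 \cdot \frac{869}{48}} + 4266\right) \frac{1}{1007} = \left(\frac{48}{5} \cdot \frac{48}{869} \left(46 + \frac{25}{576} + \frac{365}{48}\right) + 4266\right) \frac{1}{1007} = \left(\frac{48}{5} \cdot \frac{48}{869} \cdot \frac{30901}{576} + 4266\right) \frac{1}{1007} = \left(\frac{123604}{4345} + 4266\right) \frac{1}{1007} = \frac{18659374}{4345} \cdot \frac{1}{1007} = \frac{18659374}{4375415}$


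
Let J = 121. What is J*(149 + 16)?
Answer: 19965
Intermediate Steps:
J*(149 + 16) = 121*(149 + 16) = 121*165 = 19965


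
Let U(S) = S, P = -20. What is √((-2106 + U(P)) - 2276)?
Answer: I*√4402 ≈ 66.348*I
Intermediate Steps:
√((-2106 + U(P)) - 2276) = √((-2106 - 20) - 2276) = √(-2126 - 2276) = √(-4402) = I*√4402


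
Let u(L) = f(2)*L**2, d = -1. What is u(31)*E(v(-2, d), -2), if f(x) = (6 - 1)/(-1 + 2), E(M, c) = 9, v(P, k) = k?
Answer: 43245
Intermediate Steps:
f(x) = 5 (f(x) = 5/1 = 5*1 = 5)
u(L) = 5*L**2
u(31)*E(v(-2, d), -2) = (5*31**2)*9 = (5*961)*9 = 4805*9 = 43245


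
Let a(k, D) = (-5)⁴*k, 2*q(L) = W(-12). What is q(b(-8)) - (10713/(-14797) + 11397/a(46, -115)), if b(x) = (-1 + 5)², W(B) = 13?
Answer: 1452273358/212706875 ≈ 6.8276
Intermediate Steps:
b(x) = 16 (b(x) = 4² = 16)
q(L) = 13/2 (q(L) = (½)*13 = 13/2)
a(k, D) = 625*k
q(b(-8)) - (10713/(-14797) + 11397/a(46, -115)) = 13/2 - (10713/(-14797) + 11397/((625*46))) = 13/2 - (10713*(-1/14797) + 11397/28750) = 13/2 - (-10713/14797 + 11397*(1/28750)) = 13/2 - (-10713/14797 + 11397/28750) = 13/2 - 1*(-139357341/425413750) = 13/2 + 139357341/425413750 = 1452273358/212706875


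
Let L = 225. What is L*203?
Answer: 45675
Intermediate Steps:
L*203 = 225*203 = 45675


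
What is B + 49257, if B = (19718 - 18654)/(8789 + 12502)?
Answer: 1048731851/21291 ≈ 49257.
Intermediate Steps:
B = 1064/21291 ≈ 0.049974
B + 49257 = 1064/21291 + 49257 = 1048731851/21291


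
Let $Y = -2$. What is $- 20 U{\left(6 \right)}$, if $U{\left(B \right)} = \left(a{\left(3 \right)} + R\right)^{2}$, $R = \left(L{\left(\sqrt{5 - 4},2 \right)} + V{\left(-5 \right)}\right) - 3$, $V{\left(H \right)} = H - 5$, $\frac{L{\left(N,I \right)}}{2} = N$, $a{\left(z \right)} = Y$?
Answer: $-3380$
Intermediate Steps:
$a{\left(z \right)} = -2$
$L{\left(N,I \right)} = 2 N$
$V{\left(H \right)} = -5 + H$
$R = -11$ ($R = \left(2 \sqrt{5 - 4} - 10\right) - 3 = \left(2 \sqrt{1} - 10\right) - 3 = \left(2 \cdot 1 - 10\right) - 3 = \left(2 - 10\right) - 3 = -8 - 3 = -11$)
$U{\left(B \right)} = 169$ ($U{\left(B \right)} = \left(-2 - 11\right)^{2} = \left(-13\right)^{2} = 169$)
$- 20 U{\left(6 \right)} = \left(-20\right) 169 = -3380$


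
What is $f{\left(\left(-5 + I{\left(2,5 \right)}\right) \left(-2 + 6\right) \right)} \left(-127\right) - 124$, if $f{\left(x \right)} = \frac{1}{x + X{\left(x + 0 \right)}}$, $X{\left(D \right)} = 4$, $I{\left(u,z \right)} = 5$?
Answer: $- \frac{623}{4} \approx -155.75$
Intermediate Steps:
$f{\left(x \right)} = \frac{1}{4 + x}$ ($f{\left(x \right)} = \frac{1}{x + 4} = \frac{1}{4 + x}$)
$f{\left(\left(-5 + I{\left(2,5 \right)}\right) \left(-2 + 6\right) \right)} \left(-127\right) - 124 = \frac{1}{4 + \left(-5 + 5\right) \left(-2 + 6\right)} \left(-127\right) - 124 = \frac{1}{4 + 0 \cdot 4} \left(-127\right) - 124 = \frac{1}{4 + 0} \left(-127\right) - 124 = \frac{1}{4} \left(-127\right) - 124 = - \frac{127}{4} - 124 = - \frac{623}{4}$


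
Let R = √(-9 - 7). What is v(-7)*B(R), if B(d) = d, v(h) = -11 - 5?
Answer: -64*I ≈ -64.0*I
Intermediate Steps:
R = 4*I (R = √(-16) = 4*I ≈ 4.0*I)
v(h) = -16
v(-7)*B(R) = -64*I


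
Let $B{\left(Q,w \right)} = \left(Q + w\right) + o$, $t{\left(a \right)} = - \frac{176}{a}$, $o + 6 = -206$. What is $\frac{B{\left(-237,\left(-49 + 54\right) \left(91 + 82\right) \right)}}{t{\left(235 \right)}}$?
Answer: $- \frac{6110}{11} \approx -555.45$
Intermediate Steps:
$o = -212$ ($o = -6 - 206 = -212$)
$B{\left(Q,w \right)} = -212 + Q + w$ ($B{\left(Q,w \right)} = \left(Q + w\right) - 212 = -212 + Q + w$)
$\frac{B{\left(-237,\left(-49 + 54\right) \left(91 + 82\right) \right)}}{t{\left(235 \right)}} = \frac{-212 - 237 + \left(-49 + 54\right) \left(91 + 82\right)}{\left(-176\right) \frac{1}{235}} = \frac{-212 - 237 + 5 \cdot 173}{\left(-176\right) \frac{1}{235}} = \frac{-212 - 237 + 865}{- \frac{176}{235}} = 416 \left(- \frac{235}{176}\right) = - \frac{6110}{11}$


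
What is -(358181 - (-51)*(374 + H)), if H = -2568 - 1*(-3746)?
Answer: -437333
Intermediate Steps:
H = 1178 (H = -2568 + 3746 = 1178)
-(358181 - (-51)*(374 + H)) = -(358181 - (-51)*(374 + 1178)) = -(358181 - (-51)*1552) = -(358181 - 1*(-79152)) = -(358181 + 79152) = -1*437333 = -437333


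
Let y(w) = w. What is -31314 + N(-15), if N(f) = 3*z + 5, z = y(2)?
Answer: -31303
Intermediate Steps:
z = 2
N(f) = 11 (N(f) = 3*2 + 5 = 6 + 5 = 11)
-31314 + N(-15) = -31314 + 11 = -31303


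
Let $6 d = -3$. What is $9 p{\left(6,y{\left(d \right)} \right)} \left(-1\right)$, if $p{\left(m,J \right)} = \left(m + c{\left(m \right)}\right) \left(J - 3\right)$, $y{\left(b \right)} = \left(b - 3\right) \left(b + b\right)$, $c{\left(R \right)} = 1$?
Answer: $- \frac{63}{2} \approx -31.5$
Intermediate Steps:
$d = - \frac{1}{2}$ ($d = \frac{1}{6} \left(-3\right) = - \frac{1}{2} \approx -0.5$)
$y{\left(b \right)} = 2 b \left(-3 + b\right)$ ($y{\left(b \right)} = \left(-3 + b\right) 2 b = 2 b \left(-3 + b\right)$)
$p{\left(m,J \right)} = \left(1 + m\right) \left(-3 + J\right)$ ($p{\left(m,J \right)} = \left(m + 1\right) \left(J - 3\right) = \left(1 + m\right) \left(-3 + J\right)$)
$9 p{\left(6,y{\left(d \right)} \right)} \left(-1\right) = 9 \left(-3 + 2 \left(- \frac{1}{2}\right) \left(-3 - \frac{1}{2}\right) - 18 + 2 \left(- \frac{1}{2}\right) \left(-3 - \frac{1}{2}\right) 6\right) \left(-1\right) = 9 \left(-3 + 2 \left(- \frac{1}{2}\right) \left(- \frac{7}{2}\right) - 18 + 2 \left(- \frac{1}{2}\right) \left(- \frac{7}{2}\right) 6\right) \left(-1\right) = 9 \left(-3 + \frac{7}{2} - 18 + \frac{7}{2} \cdot 6\right) \left(-1\right) = 9 \left(-3 + \frac{7}{2} - 18 + 21\right) \left(-1\right) = 9 \cdot \frac{7}{2} \left(-1\right) = \frac{63}{2} \left(-1\right) = - \frac{63}{2}$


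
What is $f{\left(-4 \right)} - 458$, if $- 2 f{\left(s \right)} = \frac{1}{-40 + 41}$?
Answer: $- \frac{917}{2} \approx -458.5$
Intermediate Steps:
$f{\left(s \right)} = - \frac{1}{2}$ ($f{\left(s \right)} = - \frac{1}{2 \left(-40 + 41\right)} = - \frac{1}{2 \cdot 1} = \left(- \frac{1}{2}\right) 1 = - \frac{1}{2}$)
$f{\left(-4 \right)} - 458 = - \frac{1}{2} - 458 = - \frac{917}{2}$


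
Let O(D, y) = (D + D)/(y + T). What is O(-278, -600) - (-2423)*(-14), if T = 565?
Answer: -1186714/35 ≈ -33906.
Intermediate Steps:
O(D, y) = 2*D/(565 + y) (O(D, y) = (D + D)/(y + 565) = (2*D)/(565 + y) = 2*D/(565 + y))
O(-278, -600) - (-2423)*(-14) = 2*(-278)/(565 - 600) - (-2423)*(-14) = 2*(-278)/(-35) - 1*33922 = 2*(-278)*(-1/35) - 33922 = 556/35 - 33922 = -1186714/35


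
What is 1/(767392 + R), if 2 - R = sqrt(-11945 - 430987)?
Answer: 127899/98148999028 + I*sqrt(110733)/294446997084 ≈ 1.3031e-6 + 1.1301e-9*I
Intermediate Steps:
R = 2 - 2*I*sqrt(110733) (R = 2 - sqrt(-11945 - 430987) = 2 - sqrt(-442932) = 2 - 2*I*sqrt(110733) ≈ 2.0 - 665.53*I)
1/(767392 + R) = 1/(767392 + (2 - 2*I*sqrt(110733))) = 1/(767394 - 2*I*sqrt(110733))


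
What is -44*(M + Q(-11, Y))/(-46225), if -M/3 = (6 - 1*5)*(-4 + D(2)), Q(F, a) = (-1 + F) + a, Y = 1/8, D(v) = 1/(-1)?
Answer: 11/3698 ≈ 0.0029746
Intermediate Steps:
D(v) = -1
Y = ⅛ ≈ 0.12500
Q(F, a) = -1 + F + a
M = 15 (M = -3*(6 - 1*5)*(-4 - 1) = -3*(6 - 5)*(-5) = -3*(-5) = 15)
-44*(M + Q(-11, Y))/(-46225) = -44*(15 + (-1 - 11 + ⅛))/(-46225) = -44*(15 - 95/8)*(-1/46225) = -44*25/8*(-1/46225) = -275/2*(-1/46225) = 11/3698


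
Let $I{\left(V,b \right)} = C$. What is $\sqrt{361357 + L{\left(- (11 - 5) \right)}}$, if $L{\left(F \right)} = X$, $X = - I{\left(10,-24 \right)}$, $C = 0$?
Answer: $\sqrt{361357} \approx 601.13$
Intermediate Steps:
$I{\left(V,b \right)} = 0$
$X = 0$ ($X = \left(-1\right) 0 = 0$)
$L{\left(F \right)} = 0$
$\sqrt{361357 + L{\left(- (11 - 5) \right)}} = \sqrt{361357 + 0} = \sqrt{361357}$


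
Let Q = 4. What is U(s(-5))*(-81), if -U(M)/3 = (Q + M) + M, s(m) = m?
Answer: -1458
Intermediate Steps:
U(M) = -12 - 6*M (U(M) = -3*((4 + M) + M) = -3*(4 + 2*M) = -12 - 6*M)
U(s(-5))*(-81) = (-12 - 6*(-5))*(-81) = (-12 + 30)*(-81) = 18*(-81) = -1458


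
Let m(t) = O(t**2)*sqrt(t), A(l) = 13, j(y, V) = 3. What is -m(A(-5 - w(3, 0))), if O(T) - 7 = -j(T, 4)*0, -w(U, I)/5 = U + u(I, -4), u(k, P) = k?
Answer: -7*sqrt(13) ≈ -25.239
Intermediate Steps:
w(U, I) = -5*I - 5*U (w(U, I) = -5*(U + I) = -5*(I + U) = -5*I - 5*U)
O(T) = 7 (O(T) = 7 - 1*3*0 = 7 - 3*0 = 7 + 0 = 7)
m(t) = 7*sqrt(t)
-m(A(-5 - w(3, 0))) = -7*sqrt(13)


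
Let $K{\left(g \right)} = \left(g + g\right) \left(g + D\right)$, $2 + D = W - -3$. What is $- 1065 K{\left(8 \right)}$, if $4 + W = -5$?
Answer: $0$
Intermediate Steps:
$W = -9$ ($W = -4 - 5 = -9$)
$D = -8$ ($D = -2 - 6 = -8$)
$K{\left(g \right)} = 2 g \left(-8 + g\right)$ ($K{\left(g \right)} = \left(g + g\right) \left(g - 8\right) = 2 g \left(-8 + g\right)$)
$- 1065 K{\left(8 \right)} = - 1065 \cdot 2 \cdot 8 \left(-8 + 8\right) = - 1065 \cdot 2 \cdot 8 \cdot 0 = \left(-1065\right) 0 = 0$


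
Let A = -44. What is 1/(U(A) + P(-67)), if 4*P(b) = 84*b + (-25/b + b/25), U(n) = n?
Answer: -1675/2431391 ≈ -0.00068891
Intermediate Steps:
P(b) = -25/(4*b) + 2101*b/100 (P(b) = (84*b + (-25/b + b/25))/4 = (-25/b + 2101*b/25)/4 = -25/(4*b) + 2101*b/100)
1/(U(A) + P(-67)) = 1/(-44 + (1/100)*(-625 + 2101*(-67)²)/(-67)) = 1/(-44 + (1/100)*(-1/67)*(-625 + 2101*4489)) = 1/(-44 + (1/100)*(-1/67)*(-625 + 9431389)) = 1/(-44 + (1/100)*(-1/67)*9430764) = 1/(-44 - 2357691/1675) = 1/(-2431391/1675) = -1675/2431391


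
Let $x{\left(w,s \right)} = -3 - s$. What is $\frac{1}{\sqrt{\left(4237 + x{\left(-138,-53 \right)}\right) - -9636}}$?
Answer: $\frac{\sqrt{1547}}{4641} \approx 0.0084749$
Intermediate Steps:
$\frac{1}{\sqrt{\left(4237 + x{\left(-138,-53 \right)}\right) - -9636}} = \frac{1}{\sqrt{\left(4237 - -50\right) - -9636}} = \frac{1}{\sqrt{\left(4237 + \left(-3 + 53\right)\right) + 9636}} = \frac{1}{\sqrt{\left(4237 + 50\right) + 9636}} = \frac{1}{\sqrt{4287 + 9636}} = \frac{1}{\sqrt{13923}} = \frac{1}{3 \sqrt{1547}} = \frac{\sqrt{1547}}{4641}$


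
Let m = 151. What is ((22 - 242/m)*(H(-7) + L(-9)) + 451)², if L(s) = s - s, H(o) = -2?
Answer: 3836687481/22801 ≈ 1.6827e+5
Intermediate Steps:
L(s) = 0
((22 - 242/m)*(H(-7) + L(-9)) + 451)² = ((22 - 242/151)*(-2 + 0) + 451)² = ((22 - 242*1/151)*(-2) + 451)² = ((22 - 242/151)*(-2) + 451)² = ((3080/151)*(-2) + 451)² = (-6160/151 + 451)² = (61941/151)² = 3836687481/22801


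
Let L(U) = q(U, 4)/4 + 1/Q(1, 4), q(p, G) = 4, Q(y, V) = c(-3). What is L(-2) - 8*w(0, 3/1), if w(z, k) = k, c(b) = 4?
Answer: -91/4 ≈ -22.750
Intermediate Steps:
Q(y, V) = 4
L(U) = 5/4 (L(U) = 4/4 + 1/4 = 4*(¼) + 1*(¼) = 1 + ¼ = 5/4)
L(-2) - 8*w(0, 3/1) = 5/4 - 24/1 = 5/4 - 24 = -91/4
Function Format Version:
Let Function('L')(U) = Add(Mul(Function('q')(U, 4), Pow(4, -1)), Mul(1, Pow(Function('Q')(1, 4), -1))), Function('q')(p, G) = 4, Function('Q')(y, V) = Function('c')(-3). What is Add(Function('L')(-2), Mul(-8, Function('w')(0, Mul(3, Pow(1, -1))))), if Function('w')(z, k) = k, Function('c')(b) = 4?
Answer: Rational(-91, 4) ≈ -22.750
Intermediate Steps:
Function('Q')(y, V) = 4
Function('L')(U) = Rational(5, 4) (Function('L')(U) = Add(Mul(4, Pow(4, -1)), Mul(1, Pow(4, -1))) = Add(Mul(4, Rational(1, 4)), Mul(1, Rational(1, 4))) = Add(1, Rational(1, 4)) = Rational(5, 4))
Add(Function('L')(-2), Mul(-8, Function('w')(0, Mul(3, Pow(1, -1))))) = Add(Rational(5, 4), Mul(-8, Mul(3, Pow(1, -1)))) = Add(Rational(5, 4), Mul(-8, Mul(3, 1))) = Add(Rational(5, 4), Mul(-8, 3)) = Add(Rational(5, 4), -24) = Rational(-91, 4)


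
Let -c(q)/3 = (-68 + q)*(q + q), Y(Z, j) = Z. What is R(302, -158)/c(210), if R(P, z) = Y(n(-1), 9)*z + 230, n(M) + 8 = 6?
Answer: -13/4260 ≈ -0.0030516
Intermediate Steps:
n(M) = -2 (n(M) = -8 + 6 = -2)
c(q) = -6*q*(-68 + q) (c(q) = -3*(-68 + q)*(q + q) = -3*(-68 + q)*2*q = -6*q*(-68 + q))
R(P, z) = 230 - 2*z (R(P, z) = -2*z + 230 = 230 - 2*z)
R(302, -158)/c(210) = (230 - 2*(-158))/((6*210*(68 - 1*210))) = (230 + 316)/((6*210*(68 - 210))) = 546/((6*210*(-142))) = 546/(-178920) = 546*(-1/178920) = -13/4260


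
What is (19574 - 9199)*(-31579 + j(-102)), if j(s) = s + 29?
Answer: -328389500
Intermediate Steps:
j(s) = 29 + s
(19574 - 9199)*(-31579 + j(-102)) = (19574 - 9199)*(-31579 + (29 - 102)) = 10375*(-31579 - 73) = 10375*(-31652) = -328389500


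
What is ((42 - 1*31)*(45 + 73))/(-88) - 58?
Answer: -291/4 ≈ -72.750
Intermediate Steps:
((42 - 1*31)*(45 + 73))/(-88) - 58 = -(42 - 31)*118/88 - 58 = -118/8 - 58 = -1/88*1298 - 58 = -59/4 - 58 = -291/4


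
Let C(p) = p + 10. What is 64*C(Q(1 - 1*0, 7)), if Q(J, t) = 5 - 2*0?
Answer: 960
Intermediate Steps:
Q(J, t) = 5 (Q(J, t) = 5 + 0 = 5)
C(p) = 10 + p
64*C(Q(1 - 1*0, 7)) = 64*(10 + 5) = 64*15 = 960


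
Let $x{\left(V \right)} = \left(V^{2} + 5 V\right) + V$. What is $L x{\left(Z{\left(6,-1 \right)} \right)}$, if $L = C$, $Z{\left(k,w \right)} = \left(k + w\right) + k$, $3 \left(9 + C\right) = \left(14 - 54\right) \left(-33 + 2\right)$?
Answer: $\frac{226831}{3} \approx 75610.0$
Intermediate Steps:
$C = \frac{1213}{3}$ ($C = -9 + \frac{\left(14 - 54\right) \left(-33 + 2\right)}{3} = -9 + \frac{\left(-40\right) \left(-31\right)}{3} = -9 + \frac{1}{3} \cdot 1240 = -9 + \frac{1240}{3} = \frac{1213}{3} \approx 404.33$)
$Z{\left(k,w \right)} = w + 2 k$
$L = \frac{1213}{3} \approx 404.33$
$x{\left(V \right)} = V^{2} + 6 V$
$L x{\left(Z{\left(6,-1 \right)} \right)} = \frac{1213 \left(-1 + 2 \cdot 6\right) \left(6 + \left(-1 + 2 \cdot 6\right)\right)}{3} = \frac{1213 \left(-1 + 12\right) \left(6 + \left(-1 + 12\right)\right)}{3} = \frac{1213 \cdot 11 \left(6 + 11\right)}{3} = \frac{1213 \cdot 11 \cdot 17}{3} = \frac{1213}{3} \cdot 187 = \frac{226831}{3}$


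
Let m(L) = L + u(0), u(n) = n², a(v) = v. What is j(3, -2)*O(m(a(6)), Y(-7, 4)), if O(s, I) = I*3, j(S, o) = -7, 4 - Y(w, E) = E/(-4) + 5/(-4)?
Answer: -525/4 ≈ -131.25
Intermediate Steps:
Y(w, E) = 21/4 + E/4 (Y(w, E) = 4 - (E/(-4) + 5/(-4)) = 4 - (E*(-¼) + 5*(-¼)) = 4 - (-E/4 - 5/4) = 4 - (-5/4 - E/4) = 4 + (5/4 + E/4) = 21/4 + E/4)
m(L) = L (m(L) = L + 0² = L + 0 = L)
O(s, I) = 3*I
j(3, -2)*O(m(a(6)), Y(-7, 4)) = -21*(21/4 + (¼)*4) = -21*(21/4 + 1) = -21*25/4 = -7*75/4 = -525/4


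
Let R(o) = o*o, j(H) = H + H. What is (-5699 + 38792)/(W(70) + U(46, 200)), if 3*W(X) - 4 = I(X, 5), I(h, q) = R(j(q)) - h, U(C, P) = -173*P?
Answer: -99279/103766 ≈ -0.95676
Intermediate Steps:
j(H) = 2*H
R(o) = o²
I(h, q) = -h + 4*q² (I(h, q) = (2*q)² - h = 4*q² - h = -h + 4*q²)
W(X) = 104/3 - X/3 (W(X) = 4/3 + (-X + 4*5²)/3 = 4/3 + (-X + 4*25)/3 = 4/3 + (-X + 100)/3 = 4/3 + (100 - X)/3 = 4/3 + (100/3 - X/3) = 104/3 - X/3)
(-5699 + 38792)/(W(70) + U(46, 200)) = (-5699 + 38792)/((104/3 - ⅓*70) - 173*200) = 33093/((104/3 - 70/3) - 34600) = 33093/(34/3 - 34600) = 33093/(-103766/3) = 33093*(-3/103766) = -99279/103766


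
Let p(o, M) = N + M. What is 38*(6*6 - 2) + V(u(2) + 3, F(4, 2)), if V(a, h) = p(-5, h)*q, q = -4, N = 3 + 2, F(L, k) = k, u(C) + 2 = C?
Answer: 1264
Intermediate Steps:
u(C) = -2 + C
N = 5
p(o, M) = 5 + M
V(a, h) = -20 - 4*h (V(a, h) = (5 + h)*(-4) = -20 - 4*h)
38*(6*6 - 2) + V(u(2) + 3, F(4, 2)) = 38*(6*6 - 2) + (-20 - 4*2) = 38*(36 - 2) + (-20 - 8) = 38*34 - 28 = 1292 - 28 = 1264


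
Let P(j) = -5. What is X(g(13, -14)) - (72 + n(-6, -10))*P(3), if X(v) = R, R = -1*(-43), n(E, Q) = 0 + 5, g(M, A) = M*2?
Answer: 428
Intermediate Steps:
g(M, A) = 2*M
n(E, Q) = 5
R = 43
X(v) = 43
X(g(13, -14)) - (72 + n(-6, -10))*P(3) = 43 - (72 + 5)*(-5) = 43 - 77*(-5) = 43 - 1*(-385) = 43 + 385 = 428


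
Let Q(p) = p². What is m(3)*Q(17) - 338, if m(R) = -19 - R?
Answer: -6696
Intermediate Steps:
m(3)*Q(17) - 338 = (-19 - 1*3)*17² - 338 = (-19 - 3)*289 - 338 = -22*289 - 338 = -6358 - 338 = -6696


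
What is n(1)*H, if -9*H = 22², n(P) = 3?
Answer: -484/3 ≈ -161.33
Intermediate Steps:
H = -484/9 (H = -⅑*22² = -⅑*484 = -484/9 ≈ -53.778)
n(1)*H = 3*(-484/9) = -484/3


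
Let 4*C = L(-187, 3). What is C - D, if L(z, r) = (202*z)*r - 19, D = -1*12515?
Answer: -63281/4 ≈ -15820.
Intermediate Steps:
D = -12515
L(z, r) = -19 + 202*r*z (L(z, r) = 202*r*z - 19 = -19 + 202*r*z)
C = -113341/4 (C = (-19 + 202*3*(-187))/4 = (-19 - 113322)/4 = (¼)*(-113341) = -113341/4 ≈ -28335.)
C - D = -113341/4 - 1*(-12515) = -113341/4 + 12515 = -63281/4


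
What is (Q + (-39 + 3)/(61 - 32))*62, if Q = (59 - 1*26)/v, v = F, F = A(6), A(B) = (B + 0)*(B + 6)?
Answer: -16895/348 ≈ -48.549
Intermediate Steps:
A(B) = B*(6 + B)
F = 72 (F = 6*(6 + 6) = 6*12 = 72)
v = 72
Q = 11/24 (Q = (59 - 1*26)/72 = (59 - 26)*(1/72) = 33*(1/72) = 11/24 ≈ 0.45833)
(Q + (-39 + 3)/(61 - 32))*62 = (11/24 + (-39 + 3)/(61 - 32))*62 = (11/24 - 36/29)*62 = -545/696*62 = -16895/348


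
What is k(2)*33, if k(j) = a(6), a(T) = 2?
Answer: 66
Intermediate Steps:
k(j) = 2
k(2)*33 = 2*33 = 66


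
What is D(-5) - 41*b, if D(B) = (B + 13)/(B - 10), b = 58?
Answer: -35678/15 ≈ -2378.5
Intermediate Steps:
D(B) = (13 + B)/(-10 + B)
D(-5) - 41*b = (13 - 5)/(-10 - 5) - 41*58 = 8/(-15) - 2378 = -1/15*8 - 2378 = -8/15 - 2378 = -35678/15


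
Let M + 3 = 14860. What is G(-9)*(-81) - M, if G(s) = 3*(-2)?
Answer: -14371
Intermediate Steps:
G(s) = -6
M = 14857 (M = -3 + 14860 = 14857)
G(-9)*(-81) - M = -6*(-81) - 1*14857 = 486 - 14857 = -14371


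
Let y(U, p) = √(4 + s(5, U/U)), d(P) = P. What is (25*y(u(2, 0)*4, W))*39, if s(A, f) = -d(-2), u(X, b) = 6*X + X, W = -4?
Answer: 975*√6 ≈ 2388.3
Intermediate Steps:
u(X, b) = 7*X
s(A, f) = 2 (s(A, f) = -1*(-2) = 2)
y(U, p) = √6 (y(U, p) = √(4 + 2) = √6)
(25*y(u(2, 0)*4, W))*39 = (25*√6)*39 = 975*√6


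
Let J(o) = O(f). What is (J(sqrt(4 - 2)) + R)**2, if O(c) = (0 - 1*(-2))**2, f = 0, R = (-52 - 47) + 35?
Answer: 3600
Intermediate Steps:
R = -64 (R = -99 + 35 = -64)
O(c) = 4 (O(c) = (0 + 2)**2 = 2**2 = 4)
J(o) = 4
(J(sqrt(4 - 2)) + R)**2 = (4 - 64)**2 = (-60)**2 = 3600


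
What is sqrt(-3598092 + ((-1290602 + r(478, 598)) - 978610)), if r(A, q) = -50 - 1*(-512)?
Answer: I*sqrt(5866842) ≈ 2422.2*I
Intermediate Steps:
r(A, q) = 462 (r(A, q) = -50 + 512 = 462)
sqrt(-3598092 + ((-1290602 + r(478, 598)) - 978610)) = sqrt(-3598092 + ((-1290602 + 462) - 978610)) = sqrt(-3598092 + (-1290140 - 978610)) = sqrt(-3598092 - 2268750) = sqrt(-5866842) = I*sqrt(5866842)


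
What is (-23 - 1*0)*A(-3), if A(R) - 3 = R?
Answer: 0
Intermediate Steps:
A(R) = 3 + R
(-23 - 1*0)*A(-3) = (-23 - 1*0)*(3 - 3) = (-23 + 0)*0 = -23*0 = 0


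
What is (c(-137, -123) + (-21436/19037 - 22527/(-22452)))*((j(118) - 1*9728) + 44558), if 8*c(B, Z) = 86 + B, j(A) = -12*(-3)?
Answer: -32276954723247/142472908 ≈ -2.2655e+5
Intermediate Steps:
j(A) = 36
c(B, Z) = 43/4 + B/8 (c(B, Z) = (86 + B)/8 = 43/4 + B/8)
(c(-137, -123) + (-21436/19037 - 22527/(-22452)))*((j(118) - 1*9728) + 44558) = ((43/4 + (1/8)*(-137)) + (-21436/19037 - 22527/(-22452)))*((36 - 1*9728) + 44558) = ((43/4 - 137/8) + (-21436*1/19037 - 22527*(-1/22452)))*((36 - 9728) + 44558) = (-51/8 + (-21436/19037 + 7509/7484))*(-9692 + 44558) = (-51/8 - 17478191/142472908)*34866 = -1851485959/284945816*34866 = -32276954723247/142472908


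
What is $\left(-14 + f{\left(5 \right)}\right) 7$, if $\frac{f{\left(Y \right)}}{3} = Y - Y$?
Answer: $-98$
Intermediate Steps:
$f{\left(Y \right)} = 0$ ($f{\left(Y \right)} = 3 \left(Y - Y\right) = 3 \cdot 0 = 0$)
$\left(-14 + f{\left(5 \right)}\right) 7 = \left(-14 + 0\right) 7 = \left(-14\right) 7 = -98$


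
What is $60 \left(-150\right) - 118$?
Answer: $-9118$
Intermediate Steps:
$60 \left(-150\right) - 118 = -9000 - 118 = -9118$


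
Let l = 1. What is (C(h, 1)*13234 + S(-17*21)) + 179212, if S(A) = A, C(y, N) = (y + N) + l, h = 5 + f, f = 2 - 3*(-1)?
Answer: 337663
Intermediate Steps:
f = 5 (f = 2 + 3 = 5)
h = 10 (h = 5 + 5 = 10)
C(y, N) = 1 + N + y (C(y, N) = (y + N) + 1 = (N + y) + 1 = 1 + N + y)
(C(h, 1)*13234 + S(-17*21)) + 179212 = ((1 + 1 + 10)*13234 - 17*21) + 179212 = (12*13234 - 357) + 179212 = (158808 - 357) + 179212 = 158451 + 179212 = 337663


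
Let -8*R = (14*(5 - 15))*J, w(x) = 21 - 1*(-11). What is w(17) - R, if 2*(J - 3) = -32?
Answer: 519/2 ≈ 259.50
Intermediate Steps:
J = -13 (J = 3 + (1/2)*(-32) = 3 - 16 = -13)
w(x) = 32 (w(x) = 21 + 11 = 32)
R = -455/2 (R = -14*(5 - 15)*(-13)/8 = -14*(-10)*(-13)/8 = -(-35)*(-13)/2 = -1/8*1820 = -455/2 ≈ -227.50)
w(17) - R = 32 - 1*(-455/2) = 32 + 455/2 = 519/2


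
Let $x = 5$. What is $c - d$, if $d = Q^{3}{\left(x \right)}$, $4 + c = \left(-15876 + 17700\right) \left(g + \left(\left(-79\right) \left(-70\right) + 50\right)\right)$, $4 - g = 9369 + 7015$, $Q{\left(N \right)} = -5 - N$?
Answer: $-19698204$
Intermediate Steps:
$g = -16380$ ($g = 4 - \left(9369 + 7015\right) = 4 - 16384 = -16380$)
$c = -19699204$ ($c = -4 + \left(-15876 + 17700\right) \left(-16380 + \left(\left(-79\right) \left(-70\right) + 50\right)\right) = -4 + 1824 \left(-16380 + \left(5530 + 50\right)\right) = -4 + 1824 \left(-16380 + 5580\right) = -4 + 1824 \left(-10800\right) = -4 - 19699200 = -19699204$)
$d = -1000$ ($d = \left(-5 - 5\right)^{3} = \left(-10\right)^{3} = -1000$)
$c - d = -19699204 - -1000 = -19699204 + 1000 = -19698204$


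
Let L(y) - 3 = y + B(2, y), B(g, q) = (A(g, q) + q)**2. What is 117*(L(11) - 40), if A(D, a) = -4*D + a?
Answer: 19890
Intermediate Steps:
A(D, a) = a - 4*D
B(g, q) = (-4*g + 2*q)**2 (B(g, q) = ((q - 4*g) + q)**2 = (-4*g + 2*q)**2)
L(y) = 3 + y + 4*(-4 + y)**2 (L(y) = 3 + (y + 4*(y - 2*2)**2) = 3 + (y + 4*(y - 4)**2) = 3 + (y + 4*(-4 + y)**2) = 3 + y + 4*(-4 + y)**2)
117*(L(11) - 40) = 117*((3 + 11 + 4*(-4 + 11)**2) - 40) = 117*((3 + 11 + 4*7**2) - 40) = 117*((3 + 11 + 4*49) - 40) = 117*((3 + 11 + 196) - 40) = 117*(210 - 40) = 117*170 = 19890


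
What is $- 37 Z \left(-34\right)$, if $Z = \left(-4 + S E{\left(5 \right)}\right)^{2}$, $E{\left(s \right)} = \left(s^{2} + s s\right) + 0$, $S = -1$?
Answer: $3668328$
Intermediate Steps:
$E{\left(s \right)} = 2 s^{2}$ ($E{\left(s \right)} = \left(s^{2} + s^{2}\right) + 0 = 2 s^{2} + 0 = 2 s^{2}$)
$Z = 2916$ ($Z = \left(-4 - 2 \cdot 5^{2}\right)^{2} = \left(-4 - 2 \cdot 25\right)^{2} = \left(-4 - 50\right)^{2} = \left(-54\right)^{2} = 2916$)
$- 37 Z \left(-34\right) = \left(-37\right) 2916 \left(-34\right) = \left(-107892\right) \left(-34\right) = 3668328$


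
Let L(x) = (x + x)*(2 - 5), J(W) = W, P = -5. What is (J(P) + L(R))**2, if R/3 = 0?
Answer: 25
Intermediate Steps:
R = 0 (R = 3*0 = 0)
L(x) = -6*x (L(x) = (2*x)*(-3) = -6*x)
(J(P) + L(R))**2 = (-5 - 6*0)**2 = (-5 + 0)**2 = (-5)**2 = 25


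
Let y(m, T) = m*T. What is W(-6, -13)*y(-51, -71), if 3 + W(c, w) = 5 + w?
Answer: -39831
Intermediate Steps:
W(c, w) = 2 + w (W(c, w) = -3 + (5 + w) = 2 + w)
y(m, T) = T*m
W(-6, -13)*y(-51, -71) = (2 - 13)*(-71*(-51)) = -11*3621 = -39831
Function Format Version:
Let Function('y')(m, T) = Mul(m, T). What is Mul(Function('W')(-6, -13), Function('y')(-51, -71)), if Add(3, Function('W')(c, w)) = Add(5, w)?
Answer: -39831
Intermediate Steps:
Function('W')(c, w) = Add(2, w) (Function('W')(c, w) = Add(-3, Add(5, w)) = Add(2, w))
Function('y')(m, T) = Mul(T, m)
Mul(Function('W')(-6, -13), Function('y')(-51, -71)) = Mul(Add(2, -13), Mul(-71, -51)) = Mul(-11, 3621) = -39831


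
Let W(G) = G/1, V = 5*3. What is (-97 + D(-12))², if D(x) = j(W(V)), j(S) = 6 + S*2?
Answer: 3721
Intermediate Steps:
V = 15
W(G) = G (W(G) = G*1 = G)
j(S) = 6 + 2*S
D(x) = 36 (D(x) = 6 + 2*15 = 6 + 30 = 36)
(-97 + D(-12))² = (-97 + 36)² = (-61)² = 3721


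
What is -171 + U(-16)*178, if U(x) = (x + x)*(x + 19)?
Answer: -17259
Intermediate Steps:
U(x) = 2*x*(19 + x) (U(x) = (2*x)*(19 + x) = 2*x*(19 + x))
-171 + U(-16)*178 = -171 + (2*(-16)*(19 - 16))*178 = -171 + (2*(-16)*3)*178 = -171 - 96*178 = -171 - 17088 = -17259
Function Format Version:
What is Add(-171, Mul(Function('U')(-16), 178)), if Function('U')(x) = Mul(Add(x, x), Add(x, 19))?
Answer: -17259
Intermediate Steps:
Function('U')(x) = Mul(2, x, Add(19, x)) (Function('U')(x) = Mul(Mul(2, x), Add(19, x)) = Mul(2, x, Add(19, x)))
Add(-171, Mul(Function('U')(-16), 178)) = Add(-171, Mul(Mul(2, -16, Add(19, -16)), 178)) = Add(-171, Mul(Mul(2, -16, 3), 178)) = Add(-171, Mul(-96, 178)) = Add(-171, -17088) = -17259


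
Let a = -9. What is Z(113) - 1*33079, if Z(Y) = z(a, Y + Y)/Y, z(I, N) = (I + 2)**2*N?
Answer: -32981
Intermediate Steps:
z(I, N) = N*(2 + I)**2 (z(I, N) = (2 + I)**2*N = N*(2 + I)**2)
Z(Y) = 98 (Z(Y) = ((Y + Y)*(2 - 9)**2)/Y = ((2*Y)*(-7)**2)/Y = ((2*Y)*49)/Y = (98*Y)/Y = 98)
Z(113) - 1*33079 = 98 - 1*33079 = 98 - 33079 = -32981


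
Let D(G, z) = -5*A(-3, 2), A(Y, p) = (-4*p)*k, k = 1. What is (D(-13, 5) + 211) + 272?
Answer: 523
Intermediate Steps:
A(Y, p) = -4*p (A(Y, p) = -4*p*1 = -4*p)
D(G, z) = 40 (D(G, z) = -(-20)*2 = -5*(-8) = 40)
(D(-13, 5) + 211) + 272 = (40 + 211) + 272 = 251 + 272 = 523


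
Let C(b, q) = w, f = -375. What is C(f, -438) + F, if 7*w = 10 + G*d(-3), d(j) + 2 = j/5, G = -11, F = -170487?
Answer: -5966852/35 ≈ -1.7048e+5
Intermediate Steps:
d(j) = -2 + j/5
w = 193/35 (w = (10 - 11*(-2 + (⅕)*(-3)))/7 = (10 - 11*(-2 - ⅗))/7 = (10 - 11*(-13/5))/7 = (10 + 143/5)/7 = (⅐)*(193/5) = 193/35 ≈ 5.5143)
C(b, q) = 193/35
C(f, -438) + F = 193/35 - 170487 = -5966852/35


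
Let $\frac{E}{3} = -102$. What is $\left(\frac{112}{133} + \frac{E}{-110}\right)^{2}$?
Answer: $\frac{14341369}{1092025} \approx 13.133$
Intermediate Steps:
$E = -306$ ($E = 3 \left(-102\right) = -306$)
$\left(\frac{112}{133} + \frac{E}{-110}\right)^{2} = \left(\frac{112}{133} - \frac{306}{-110}\right)^{2} = \left(112 \cdot \frac{1}{133} - - \frac{153}{55}\right)^{2} = \left(\frac{16}{19} + \frac{153}{55}\right)^{2} = \left(\frac{3787}{1045}\right)^{2} = \frac{14341369}{1092025}$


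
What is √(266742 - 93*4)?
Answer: √266370 ≈ 516.11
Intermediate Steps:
√(266742 - 93*4) = √(266742 - 372) = √266370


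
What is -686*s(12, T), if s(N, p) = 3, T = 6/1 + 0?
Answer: -2058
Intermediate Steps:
T = 6 (T = 6*1 + 0 = 6 + 0 = 6)
-686*s(12, T) = -686*3 = -2058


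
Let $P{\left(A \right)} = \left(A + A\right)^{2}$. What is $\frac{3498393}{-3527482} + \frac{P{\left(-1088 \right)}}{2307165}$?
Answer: $\frac{1233024674941}{1162640429790} \approx 1.0605$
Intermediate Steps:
$P{\left(A \right)} = 4 A^{2}$ ($P{\left(A \right)} = \left(2 A\right)^{2} = 4 A^{2}$)
$\frac{3498393}{-3527482} + \frac{P{\left(-1088 \right)}}{2307165} = \frac{3498393}{-3527482} + \frac{4 \left(-1088\right)^{2}}{2307165} = 3498393 \left(- \frac{1}{3527482}\right) + 4 \cdot 1183744 \cdot \frac{1}{2307165} = - \frac{3498393}{3527482} + 4734976 \cdot \frac{1}{2307165} = - \frac{3498393}{3527482} + \frac{4734976}{2307165} = \frac{1233024674941}{1162640429790}$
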